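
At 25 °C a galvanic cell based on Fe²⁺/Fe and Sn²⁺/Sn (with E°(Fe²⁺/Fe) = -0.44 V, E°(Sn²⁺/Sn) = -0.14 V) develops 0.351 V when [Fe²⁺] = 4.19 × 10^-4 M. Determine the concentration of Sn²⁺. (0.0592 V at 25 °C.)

0.022 M

From the Nernst equation, log Q = n(E° − E)/0.0592 = 2(0.30 − 0.351)/0.0592 = -1.723, so Q = 0.0189.
With Q = [Fe²⁺]/[Sn²⁺] and the known concentrations, [Sn²⁺] in the denominator gives [Sn²⁺] = 0.022 M.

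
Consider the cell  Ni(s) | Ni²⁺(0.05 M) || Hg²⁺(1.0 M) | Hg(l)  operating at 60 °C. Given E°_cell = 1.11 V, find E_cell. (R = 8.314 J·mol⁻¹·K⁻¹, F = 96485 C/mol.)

1.15 V

Balancing electrons gives n = 2; the reaction quotient is Q = [Ni²⁺]/[Hg²⁺] = 0.0500.
E = E° − (RT/nF) ln Q = 1.11 − (8.314×333)/(2×96485) × (-2.996) = 1.110 + 0.043 = 1.153 V.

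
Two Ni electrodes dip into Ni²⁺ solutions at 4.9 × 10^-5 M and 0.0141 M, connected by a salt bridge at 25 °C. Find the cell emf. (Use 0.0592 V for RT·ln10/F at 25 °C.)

Both half-cells are Ni²⁺/Ni, so E°_cell = 0. The concentrated side is the cathode; the cell reaction moves Ni²⁺ from high to low concentration with n = 2.
Q = [Ni²⁺]_dilute/[Ni²⁺]_conc = 4.9 × 10^-5/0.0141 = 0.00348.
E = 0 − (0.0592/2) log Q = −(0.0592/2)(-2.459) = 0.0728 V.

0.073 V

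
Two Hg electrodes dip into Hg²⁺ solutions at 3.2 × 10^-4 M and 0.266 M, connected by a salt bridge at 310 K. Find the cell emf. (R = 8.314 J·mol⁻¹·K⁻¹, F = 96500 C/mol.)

Both half-cells are Hg²⁺/Hg, so E°_cell = 0. The concentrated side is the cathode; the cell reaction moves Hg²⁺ from high to low concentration with n = 2.
Q = [Hg²⁺]_dilute/[Hg²⁺]_conc = 3.2 × 10^-4/0.266 = 0.00120.
E = 0 − (RT/nF) ln Q = −((8.314×310)/(2×96500))(-6.723) = 0.0898 V.

0.090 V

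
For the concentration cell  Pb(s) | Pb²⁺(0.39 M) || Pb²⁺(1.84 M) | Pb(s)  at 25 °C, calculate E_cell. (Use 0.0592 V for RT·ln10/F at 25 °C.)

0.020 V

Both half-cells are Pb²⁺/Pb, so E°_cell = 0. The concentrated side is the cathode; the cell reaction moves Pb²⁺ from high to low concentration with n = 2.
Q = [Pb²⁺]_dilute/[Pb²⁺]_conc = 0.39/1.84 = 0.212.
E = 0 − (0.0592/2) log Q = −(0.0592/2)(-0.674) = 0.0200 V.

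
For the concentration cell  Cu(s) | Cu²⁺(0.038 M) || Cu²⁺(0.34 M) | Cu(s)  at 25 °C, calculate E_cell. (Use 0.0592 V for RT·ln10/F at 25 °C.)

Both half-cells are Cu²⁺/Cu, so E°_cell = 0. The concentrated side is the cathode; the cell reaction moves Cu²⁺ from high to low concentration with n = 2.
Q = [Cu²⁺]_dilute/[Cu²⁺]_conc = 0.038/0.34 = 0.112.
E = 0 − (0.0592/2) log Q = −(0.0592/2)(-0.952) = 0.0282 V.

0.028 V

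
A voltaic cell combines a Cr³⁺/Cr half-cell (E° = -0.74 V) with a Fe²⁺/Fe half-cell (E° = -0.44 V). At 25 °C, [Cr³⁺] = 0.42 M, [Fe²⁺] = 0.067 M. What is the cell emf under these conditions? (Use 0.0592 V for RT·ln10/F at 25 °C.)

0.273 V

The Fe²⁺/Fe couple has the higher reduction potential and acts as the cathode, so E°_cell = -0.44 − (-0.74) = 0.30 V.
Balancing electrons gives n = 6; the reaction quotient is Q = [Cr³⁺]^2/[Fe²⁺]^3 = 587.
At 25 °C, E = E° − (0.0592/n) log Q = 0.30 − (0.0592/6)(2.768) = 0.300 − 0.027 = 0.273 V.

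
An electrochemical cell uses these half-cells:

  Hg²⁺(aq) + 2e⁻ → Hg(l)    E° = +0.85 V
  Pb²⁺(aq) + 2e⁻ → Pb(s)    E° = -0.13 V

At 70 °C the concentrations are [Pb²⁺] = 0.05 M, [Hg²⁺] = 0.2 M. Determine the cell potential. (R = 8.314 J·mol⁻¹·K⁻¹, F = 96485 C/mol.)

The Hg²⁺/Hg couple has the higher reduction potential and acts as the cathode, so E°_cell = +0.85 − (-0.13) = 0.98 V.
Balancing electrons gives n = 2; the reaction quotient is Q = [Pb²⁺]/[Hg²⁺] = 0.250.
E = E° − (RT/nF) ln Q = 0.98 − (8.314×343)/(2×96485) × (-1.386) = 0.980 + 0.020 = 1.000 V.

1.00 V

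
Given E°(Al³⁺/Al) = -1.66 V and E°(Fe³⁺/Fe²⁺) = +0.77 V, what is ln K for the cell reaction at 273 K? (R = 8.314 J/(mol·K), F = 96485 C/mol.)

E°_cell = +0.77 − (-1.66) = 2.43 V, with n = 3 electrons transferred.
At equilibrium E = 0, so the Nernst equation gives ln K = nFE°/RT = (3)(96485)(2.43)/((8.314)(273)) = 309.90.

ln K = 309.9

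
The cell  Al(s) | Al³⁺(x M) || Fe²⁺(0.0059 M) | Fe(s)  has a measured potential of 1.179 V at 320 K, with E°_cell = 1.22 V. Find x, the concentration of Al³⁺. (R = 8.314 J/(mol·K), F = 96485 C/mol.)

0.039 M

From the Nernst equation, ln Q = nF(E° − E)/RT = 6×96485×(1.22 − 1.179)/(8.314×320) = 8.921, so Q = 7490.
With Q = [Al³⁺]^2/[Fe²⁺]^3 and the known concentrations, [Al³⁺]^2 in the numerator gives [Al³⁺] = 0.039 M.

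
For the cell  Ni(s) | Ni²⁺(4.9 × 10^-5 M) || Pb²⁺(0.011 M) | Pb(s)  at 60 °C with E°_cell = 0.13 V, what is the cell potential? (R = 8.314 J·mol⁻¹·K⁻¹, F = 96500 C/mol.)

Balancing electrons gives n = 2; the reaction quotient is Q = [Ni²⁺]/[Pb²⁺] = 0.00445.
E = E° − (RT/nF) ln Q = 0.13 − (8.314×333)/(2×96500) × (-5.414) = 0.130 + 0.078 = 0.208 V.

0.208 V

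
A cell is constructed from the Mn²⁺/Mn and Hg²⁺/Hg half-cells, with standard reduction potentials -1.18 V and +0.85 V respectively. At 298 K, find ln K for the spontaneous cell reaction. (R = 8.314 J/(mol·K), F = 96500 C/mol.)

E°_cell = +0.85 − (-1.18) = 2.03 V, with n = 2 electrons transferred.
At equilibrium E = 0, so the Nernst equation gives ln K = nFE°/RT = (2)(96500)(2.03)/((8.314)(298)) = 158.13.

ln K = 158.1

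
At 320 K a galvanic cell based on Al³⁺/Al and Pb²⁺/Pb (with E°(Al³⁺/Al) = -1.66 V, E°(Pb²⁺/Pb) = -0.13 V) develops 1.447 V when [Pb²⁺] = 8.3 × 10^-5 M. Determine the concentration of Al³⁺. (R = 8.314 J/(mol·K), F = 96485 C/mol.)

From the Nernst equation, ln Q = nF(E° − E)/RT = 6×96485×(1.53 − 1.447)/(8.314×320) = 18.060, so Q = 6.98 × 10^7.
With Q = [Al³⁺]^2/[Pb²⁺]^3 and the known concentrations, [Al³⁺]^2 in the numerator gives [Al³⁺] = 0.0063 M.

0.0063 M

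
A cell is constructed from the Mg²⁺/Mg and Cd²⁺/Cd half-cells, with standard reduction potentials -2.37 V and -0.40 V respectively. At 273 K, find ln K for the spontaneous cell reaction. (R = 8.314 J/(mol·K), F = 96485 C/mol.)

ln K = 167.5

E°_cell = -0.40 − (-2.37) = 1.97 V, with n = 2 electrons transferred.
At equilibrium E = 0, so the Nernst equation gives ln K = nFE°/RT = (2)(96485)(1.97)/((8.314)(273)) = 167.49.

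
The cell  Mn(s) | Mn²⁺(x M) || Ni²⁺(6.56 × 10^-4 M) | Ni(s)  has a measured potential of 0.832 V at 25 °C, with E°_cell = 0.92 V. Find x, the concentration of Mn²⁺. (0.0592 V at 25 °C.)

From the Nernst equation, log Q = n(E° − E)/0.0592 = 2(0.92 − 0.832)/0.0592 = 2.973, so Q = 940.
With Q = [Mn²⁺]/[Ni²⁺] and the known concentrations, [Mn²⁺] in the numerator gives [Mn²⁺] = 0.62 M.

0.62 M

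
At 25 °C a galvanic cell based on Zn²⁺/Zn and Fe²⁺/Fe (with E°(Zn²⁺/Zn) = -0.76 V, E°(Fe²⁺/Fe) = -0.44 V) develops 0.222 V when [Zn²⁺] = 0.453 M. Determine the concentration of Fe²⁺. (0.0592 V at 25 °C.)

2.2 × 10^-4 M

From the Nernst equation, log Q = n(E° − E)/0.0592 = 2(0.32 − 0.222)/0.0592 = 3.311, so Q = 2050.
With Q = [Zn²⁺]/[Fe²⁺] and the known concentrations, [Fe²⁺] in the denominator gives [Fe²⁺] = 2.2 × 10^-4 M.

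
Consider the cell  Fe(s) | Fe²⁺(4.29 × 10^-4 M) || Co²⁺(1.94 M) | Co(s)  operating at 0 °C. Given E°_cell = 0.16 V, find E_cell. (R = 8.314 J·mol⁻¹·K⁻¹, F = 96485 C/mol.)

0.259 V

Balancing electrons gives n = 2; the reaction quotient is Q = [Fe²⁺]/[Co²⁺] = 2.21 × 10^-4.
E = E° − (RT/nF) ln Q = 0.16 − (8.314×273)/(2×96485) × (-8.417) = 0.160 + 0.099 = 0.259 V.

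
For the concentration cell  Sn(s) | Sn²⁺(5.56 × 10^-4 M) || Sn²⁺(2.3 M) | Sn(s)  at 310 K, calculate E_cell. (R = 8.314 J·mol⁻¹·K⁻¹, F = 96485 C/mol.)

Both half-cells are Sn²⁺/Sn, so E°_cell = 0. The concentrated side is the cathode; the cell reaction moves Sn²⁺ from high to low concentration with n = 2.
Q = [Sn²⁺]_dilute/[Sn²⁺]_conc = 5.56 × 10^-4/2.3 = 2.42 × 10^-4.
E = 0 − (RT/nF) ln Q = −((8.314×310)/(2×96485))(-8.328) = 0.1112 V.

0.11 V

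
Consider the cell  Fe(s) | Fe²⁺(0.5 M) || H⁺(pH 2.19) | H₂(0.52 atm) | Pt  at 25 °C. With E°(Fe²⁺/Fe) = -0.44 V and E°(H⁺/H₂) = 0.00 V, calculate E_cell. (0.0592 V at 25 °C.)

0.33 V

The hydrogen couple is the cathode, so E°_cell = 0.44 V; n = 2.
[H⁺] = 10^(−2.19) = 0.0065 M, and Q = [Fe²⁺]·P(H₂) / [H⁺]^2 = 6240.
E = E° − (0.0592/2) log Q = 0.44 − (0.0592/2)(3.795) = 0.328 V.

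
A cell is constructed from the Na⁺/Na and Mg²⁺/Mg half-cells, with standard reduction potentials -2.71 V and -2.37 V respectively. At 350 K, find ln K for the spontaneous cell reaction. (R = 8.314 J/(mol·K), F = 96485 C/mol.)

ln K = 22.5

E°_cell = -2.37 − (-2.71) = 0.34 V, with n = 2 electrons transferred.
At equilibrium E = 0, so the Nernst equation gives ln K = nFE°/RT = (2)(96485)(0.34)/((8.314)(350)) = 22.55.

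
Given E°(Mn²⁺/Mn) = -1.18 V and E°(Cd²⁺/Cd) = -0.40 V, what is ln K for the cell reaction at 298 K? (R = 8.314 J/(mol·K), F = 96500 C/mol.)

E°_cell = -0.40 − (-1.18) = 0.78 V, with n = 2 electrons transferred.
At equilibrium E = 0, so the Nernst equation gives ln K = nFE°/RT = (2)(96500)(0.78)/((8.314)(298)) = 60.76.

ln K = 60.8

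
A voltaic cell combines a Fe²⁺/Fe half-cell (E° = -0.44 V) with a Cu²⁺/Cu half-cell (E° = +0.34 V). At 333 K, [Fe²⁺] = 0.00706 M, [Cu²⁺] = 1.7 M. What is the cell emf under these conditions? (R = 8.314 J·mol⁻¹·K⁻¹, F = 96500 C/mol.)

The Cu²⁺/Cu couple has the higher reduction potential and acts as the cathode, so E°_cell = +0.34 − (-0.44) = 0.78 V.
Balancing electrons gives n = 2; the reaction quotient is Q = [Fe²⁺]/[Cu²⁺] = 0.00415.
E = E° − (RT/nF) ln Q = 0.78 − (8.314×333)/(2×96500) × (-5.484) = 0.780 + 0.079 = 0.859 V.

0.859 V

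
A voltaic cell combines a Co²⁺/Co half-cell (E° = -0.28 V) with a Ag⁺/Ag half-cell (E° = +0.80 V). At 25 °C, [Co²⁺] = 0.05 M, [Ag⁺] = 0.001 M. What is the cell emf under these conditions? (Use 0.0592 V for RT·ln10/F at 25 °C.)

0.941 V

The Ag⁺/Ag couple has the higher reduction potential and acts as the cathode, so E°_cell = +0.80 − (-0.28) = 1.08 V.
Balancing electrons gives n = 2; the reaction quotient is Q = [Co²⁺]/[Ag⁺]^2 = 5 × 10^4.
At 25 °C, E = E° − (0.0592/n) log Q = 1.08 − (0.0592/2)(4.699) = 1.080 − 0.139 = 0.941 V.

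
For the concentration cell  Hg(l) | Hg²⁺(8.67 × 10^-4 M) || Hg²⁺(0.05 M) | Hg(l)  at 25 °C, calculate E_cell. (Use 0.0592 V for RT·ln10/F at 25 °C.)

Both half-cells are Hg²⁺/Hg, so E°_cell = 0. The concentrated side is the cathode; the cell reaction moves Hg²⁺ from high to low concentration with n = 2.
Q = [Hg²⁺]_dilute/[Hg²⁺]_conc = 8.67 × 10^-4/0.05 = 0.0173.
E = 0 − (0.0592/2) log Q = −(0.0592/2)(-1.761) = 0.0521 V.

0.052 V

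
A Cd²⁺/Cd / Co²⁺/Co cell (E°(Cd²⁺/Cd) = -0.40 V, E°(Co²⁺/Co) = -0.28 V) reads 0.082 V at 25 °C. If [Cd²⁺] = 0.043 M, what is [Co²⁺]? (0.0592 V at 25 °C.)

0.0022 M

From the Nernst equation, log Q = n(E° − E)/0.0592 = 2(0.12 − 0.082)/0.0592 = 1.284, so Q = 19.2.
With Q = [Cd²⁺]/[Co²⁺] and the known concentrations, [Co²⁺] in the denominator gives [Co²⁺] = 0.0022 M.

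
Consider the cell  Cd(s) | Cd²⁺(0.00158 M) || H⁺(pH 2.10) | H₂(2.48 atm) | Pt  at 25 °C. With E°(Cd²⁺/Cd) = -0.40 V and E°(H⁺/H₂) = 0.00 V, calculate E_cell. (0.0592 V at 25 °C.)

The hydrogen couple is the cathode, so E°_cell = 0.40 V; n = 2.
[H⁺] = 10^(−2.10) = 0.0079 M, and Q = [Cd²⁺]·P(H₂) / [H⁺]^2 = 62.1.
E = E° − (0.0592/2) log Q = 0.40 − (0.0592/2)(1.793) = 0.347 V.

0.35 V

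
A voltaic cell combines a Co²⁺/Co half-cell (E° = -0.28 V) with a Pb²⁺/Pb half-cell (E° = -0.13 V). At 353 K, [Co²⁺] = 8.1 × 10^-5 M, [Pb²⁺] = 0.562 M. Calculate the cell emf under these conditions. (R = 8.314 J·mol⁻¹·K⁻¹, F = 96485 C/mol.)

The Pb²⁺/Pb couple has the higher reduction potential and acts as the cathode, so E°_cell = -0.13 − (-0.28) = 0.15 V.
Balancing electrons gives n = 2; the reaction quotient is Q = [Co²⁺]/[Pb²⁺] = 1.44 × 10^-4.
E = E° − (RT/nF) ln Q = 0.15 − (8.314×353)/(2×96485) × (-8.845) = 0.150 + 0.135 = 0.285 V.

0.285 V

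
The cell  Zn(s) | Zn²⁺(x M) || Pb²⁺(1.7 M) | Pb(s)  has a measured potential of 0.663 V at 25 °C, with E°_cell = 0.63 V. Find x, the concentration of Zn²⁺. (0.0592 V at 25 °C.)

0.13 M

From the Nernst equation, log Q = n(E° − E)/0.0592 = 2(0.63 − 0.663)/0.0592 = -1.115, so Q = 0.0768.
With Q = [Zn²⁺]/[Pb²⁺] and the known concentrations, [Zn²⁺] in the numerator gives [Zn²⁺] = 0.13 M.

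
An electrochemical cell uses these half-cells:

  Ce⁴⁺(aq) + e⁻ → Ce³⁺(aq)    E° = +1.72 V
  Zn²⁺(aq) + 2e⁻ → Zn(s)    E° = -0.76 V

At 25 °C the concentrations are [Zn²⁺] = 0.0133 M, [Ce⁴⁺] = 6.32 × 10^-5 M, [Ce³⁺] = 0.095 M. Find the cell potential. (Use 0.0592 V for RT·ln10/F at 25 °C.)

The Ce⁴⁺/Ce³⁺ couple has the higher reduction potential and acts as the cathode, so E°_cell = +1.72 − (-0.76) = 2.48 V.
Balancing electrons gives n = 2; the reaction quotient is Q = [Zn²⁺]·[Ce³⁺]^2/[Ce⁴⁺]^2 = 3.01 × 10^4.
At 25 °C, E = E° − (0.0592/n) log Q = 2.48 − (0.0592/2)(4.478) = 2.480 − 0.133 = 2.347 V.

2.35 V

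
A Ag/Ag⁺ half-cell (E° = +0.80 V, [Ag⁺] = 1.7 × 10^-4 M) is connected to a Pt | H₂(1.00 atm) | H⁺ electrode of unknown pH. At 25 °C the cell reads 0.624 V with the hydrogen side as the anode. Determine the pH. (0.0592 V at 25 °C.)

pH = 0.80

E°_cell = 0.80 V and n = 2.
log Q = n(E° − E)/0.0592 = 2×(0.80 − 0.624)/0.0592 = 5.946.
With Q = [H⁺]^2 / ([Ag⁺]^2·P(H₂)), solving for [H⁺] gives log[H⁺] = -0.797, so pH = 0.80.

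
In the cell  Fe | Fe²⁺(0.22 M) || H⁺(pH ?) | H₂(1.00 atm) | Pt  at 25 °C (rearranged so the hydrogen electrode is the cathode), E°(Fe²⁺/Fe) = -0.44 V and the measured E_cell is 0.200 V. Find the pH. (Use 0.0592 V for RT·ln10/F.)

pH = 4.38

E°_cell = 0.44 V and n = 2.
log Q = n(E° − E)/0.0592 = 2×(0.44 − 0.200)/0.0592 = 8.108.
With Q = [Fe²⁺]·P(H₂) / [H⁺]^2, solving for [H⁺] gives log[H⁺] = -4.383, so pH = 4.38.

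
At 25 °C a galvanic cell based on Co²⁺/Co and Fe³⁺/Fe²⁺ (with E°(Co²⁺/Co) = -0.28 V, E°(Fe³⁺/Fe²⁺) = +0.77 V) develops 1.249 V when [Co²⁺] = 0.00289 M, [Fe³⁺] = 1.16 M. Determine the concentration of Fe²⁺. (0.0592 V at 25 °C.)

From the Nernst equation, log Q = n(E° − E)/0.0592 = 2(1.05 − 1.249)/0.0592 = -6.723, so Q = 1.89 × 10^-7.
With Q = [Co²⁺]·[Fe²⁺]^2/[Fe³⁺]^2 and the known concentrations, [Fe²⁺]^2 in the numerator gives [Fe²⁺] = 0.0094 M.

0.0094 M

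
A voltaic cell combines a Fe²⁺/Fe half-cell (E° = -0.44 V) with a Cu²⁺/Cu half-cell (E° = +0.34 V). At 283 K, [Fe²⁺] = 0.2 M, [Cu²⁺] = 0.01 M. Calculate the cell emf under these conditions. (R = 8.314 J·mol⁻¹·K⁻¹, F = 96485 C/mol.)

The Cu²⁺/Cu couple has the higher reduction potential and acts as the cathode, so E°_cell = +0.34 − (-0.44) = 0.78 V.
Balancing electrons gives n = 2; the reaction quotient is Q = [Fe²⁺]/[Cu²⁺] = 20.0.
E = E° − (RT/nF) ln Q = 0.78 − (8.314×283)/(2×96485) × (2.996) = 0.780 − 0.037 = 0.743 V.

0.743 V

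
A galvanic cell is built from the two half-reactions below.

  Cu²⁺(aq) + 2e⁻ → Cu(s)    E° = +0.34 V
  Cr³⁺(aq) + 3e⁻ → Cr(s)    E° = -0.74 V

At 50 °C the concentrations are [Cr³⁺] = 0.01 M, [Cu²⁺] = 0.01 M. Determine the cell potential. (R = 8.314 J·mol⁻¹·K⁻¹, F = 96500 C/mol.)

1.06 V

The Cu²⁺/Cu couple has the higher reduction potential and acts as the cathode, so E°_cell = +0.34 − (-0.74) = 1.08 V.
Balancing electrons gives n = 6; the reaction quotient is Q = [Cr³⁺]^2/[Cu²⁺]^3 = 100.
E = E° − (RT/nF) ln Q = 1.08 − (8.314×323)/(6×96500) × (4.605) = 1.080 − 0.021 = 1.059 V.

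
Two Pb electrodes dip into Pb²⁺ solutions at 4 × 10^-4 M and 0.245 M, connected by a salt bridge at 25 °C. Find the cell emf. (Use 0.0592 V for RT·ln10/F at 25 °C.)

Both half-cells are Pb²⁺/Pb, so E°_cell = 0. The concentrated side is the cathode; the cell reaction moves Pb²⁺ from high to low concentration with n = 2.
Q = [Pb²⁺]_dilute/[Pb²⁺]_conc = 4 × 10^-4/0.245 = 0.00163.
E = 0 − (0.0592/2) log Q = −(0.0592/2)(-2.787) = 0.0825 V.

0.082 V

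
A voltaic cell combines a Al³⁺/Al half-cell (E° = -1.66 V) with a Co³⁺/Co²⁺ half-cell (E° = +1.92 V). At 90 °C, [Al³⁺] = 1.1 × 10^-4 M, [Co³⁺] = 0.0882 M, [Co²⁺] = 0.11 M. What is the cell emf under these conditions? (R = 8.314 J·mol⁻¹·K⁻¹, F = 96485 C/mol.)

The Co³⁺/Co²⁺ couple has the higher reduction potential and acts as the cathode, so E°_cell = +1.92 − (-1.66) = 3.58 V.
Balancing electrons gives n = 3; the reaction quotient is Q = [Al³⁺]·[Co²⁺]^3/[Co³⁺]^3 = 2.13 × 10^-4.
E = E° − (RT/nF) ln Q = 3.58 − (8.314×363)/(3×96485) × (-8.452) = 3.580 + 0.088 = 3.668 V.

3.67 V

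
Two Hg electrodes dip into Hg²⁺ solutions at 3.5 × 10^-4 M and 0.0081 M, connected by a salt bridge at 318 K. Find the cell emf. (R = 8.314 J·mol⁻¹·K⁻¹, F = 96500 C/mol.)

Both half-cells are Hg²⁺/Hg, so E°_cell = 0. The concentrated side is the cathode; the cell reaction moves Hg²⁺ from high to low concentration with n = 2.
Q = [Hg²⁺]_dilute/[Hg²⁺]_conc = 3.5 × 10^-4/0.0081 = 0.0432.
E = 0 − (RT/nF) ln Q = −((8.314×318)/(2×96500))(-3.142) = 0.0430 V.

0.043 V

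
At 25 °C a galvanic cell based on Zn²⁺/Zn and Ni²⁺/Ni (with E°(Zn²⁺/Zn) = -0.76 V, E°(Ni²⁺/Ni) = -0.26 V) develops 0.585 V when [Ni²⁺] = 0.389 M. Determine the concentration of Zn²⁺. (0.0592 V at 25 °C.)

From the Nernst equation, log Q = n(E° − E)/0.0592 = 2(0.50 − 0.585)/0.0592 = -2.872, so Q = 0.00134.
With Q = [Zn²⁺]/[Ni²⁺] and the known concentrations, [Zn²⁺] in the numerator gives [Zn²⁺] = 5.2 × 10^-4 M.

5.2 × 10^-4 M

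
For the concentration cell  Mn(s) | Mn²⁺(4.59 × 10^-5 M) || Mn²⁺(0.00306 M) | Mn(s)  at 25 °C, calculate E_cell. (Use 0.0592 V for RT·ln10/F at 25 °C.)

0.054 V

Both half-cells are Mn²⁺/Mn, so E°_cell = 0. The concentrated side is the cathode; the cell reaction moves Mn²⁺ from high to low concentration with n = 2.
Q = [Mn²⁺]_dilute/[Mn²⁺]_conc = 4.59 × 10^-5/0.00306 = 0.0150.
E = 0 − (0.0592/2) log Q = −(0.0592/2)(-1.824) = 0.0540 V.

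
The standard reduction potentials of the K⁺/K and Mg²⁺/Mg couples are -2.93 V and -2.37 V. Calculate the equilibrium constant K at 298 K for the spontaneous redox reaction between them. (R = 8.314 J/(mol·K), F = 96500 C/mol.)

8.8 × 10^18

E°_cell = -2.37 − (-2.93) = 0.56 V, with n = 2 electrons transferred.
At equilibrium E = 0, so the Nernst equation gives ln K = nFE°/RT = (2)(96500)(0.56)/((8.314)(298)) = 43.62.
K = e^43.62 = 8.8 × 10^18.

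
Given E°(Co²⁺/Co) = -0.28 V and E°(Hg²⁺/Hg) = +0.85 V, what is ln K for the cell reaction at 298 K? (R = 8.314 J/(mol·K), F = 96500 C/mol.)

E°_cell = +0.85 − (-0.28) = 1.13 V, with n = 2 electrons transferred.
At equilibrium E = 0, so the Nernst equation gives ln K = nFE°/RT = (2)(96500)(1.13)/((8.314)(298)) = 88.03.

ln K = 88.0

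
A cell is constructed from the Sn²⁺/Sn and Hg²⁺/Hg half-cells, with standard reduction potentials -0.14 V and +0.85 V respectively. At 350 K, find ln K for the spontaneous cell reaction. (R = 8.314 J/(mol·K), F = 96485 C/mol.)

E°_cell = +0.85 − (-0.14) = 0.99 V, with n = 2 electrons transferred.
At equilibrium E = 0, so the Nernst equation gives ln K = nFE°/RT = (2)(96485)(0.99)/((8.314)(350)) = 65.65.

ln K = 65.7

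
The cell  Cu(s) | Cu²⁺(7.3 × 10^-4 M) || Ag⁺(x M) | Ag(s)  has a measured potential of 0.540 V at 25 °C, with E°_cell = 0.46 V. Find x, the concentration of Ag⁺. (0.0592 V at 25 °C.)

From the Nernst equation, log Q = n(E° − E)/0.0592 = 2(0.46 − 0.540)/0.0592 = -2.703, so Q = 0.00198.
With Q = [Cu²⁺]/[Ag⁺]^2 and the known concentrations, [Ag⁺]^2 in the denominator gives [Ag⁺] = 0.61 M.

0.61 M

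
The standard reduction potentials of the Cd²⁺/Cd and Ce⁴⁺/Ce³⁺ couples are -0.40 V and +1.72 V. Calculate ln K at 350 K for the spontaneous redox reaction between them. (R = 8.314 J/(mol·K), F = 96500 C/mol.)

E°_cell = +1.72 − (-0.40) = 2.12 V, with n = 2 electrons transferred.
At equilibrium E = 0, so the Nernst equation gives ln K = nFE°/RT = (2)(96500)(2.12)/((8.314)(350)) = 140.61.

ln K = 140.6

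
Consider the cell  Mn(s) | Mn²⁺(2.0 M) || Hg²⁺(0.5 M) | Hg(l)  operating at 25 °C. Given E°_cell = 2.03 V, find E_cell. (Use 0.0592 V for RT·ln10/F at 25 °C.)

2.01 V

Balancing electrons gives n = 2; the reaction quotient is Q = [Mn²⁺]/[Hg²⁺] = 4.00.
At 25 °C, E = E° − (0.0592/n) log Q = 2.03 − (0.0592/2)(0.602) = 2.030 − 0.018 = 2.012 V.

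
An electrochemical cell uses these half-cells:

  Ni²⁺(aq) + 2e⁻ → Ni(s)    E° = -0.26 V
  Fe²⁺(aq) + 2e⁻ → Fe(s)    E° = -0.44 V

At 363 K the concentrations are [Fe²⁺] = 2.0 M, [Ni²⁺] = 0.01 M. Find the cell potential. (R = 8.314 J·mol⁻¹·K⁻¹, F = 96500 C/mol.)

The Ni²⁺/Ni couple has the higher reduction potential and acts as the cathode, so E°_cell = -0.26 − (-0.44) = 0.18 V.
Balancing electrons gives n = 2; the reaction quotient is Q = [Fe²⁺]/[Ni²⁺] = 200.
E = E° − (RT/nF) ln Q = 0.18 − (8.314×363)/(2×96500) × (5.298) = 0.180 − 0.083 = 0.097 V.

0.097 V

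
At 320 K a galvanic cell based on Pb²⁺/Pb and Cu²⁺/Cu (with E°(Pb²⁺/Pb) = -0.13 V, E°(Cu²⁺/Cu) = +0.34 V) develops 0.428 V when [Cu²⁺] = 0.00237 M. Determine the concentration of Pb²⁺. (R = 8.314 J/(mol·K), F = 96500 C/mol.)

From the Nernst equation, ln Q = nF(E° − E)/RT = 2×96500×(0.47 − 0.428)/(8.314×320) = 3.047, so Q = 21.0.
With Q = [Pb²⁺]/[Cu²⁺] and the known concentrations, [Pb²⁺] in the numerator gives [Pb²⁺] = 0.05 M.

0.05 M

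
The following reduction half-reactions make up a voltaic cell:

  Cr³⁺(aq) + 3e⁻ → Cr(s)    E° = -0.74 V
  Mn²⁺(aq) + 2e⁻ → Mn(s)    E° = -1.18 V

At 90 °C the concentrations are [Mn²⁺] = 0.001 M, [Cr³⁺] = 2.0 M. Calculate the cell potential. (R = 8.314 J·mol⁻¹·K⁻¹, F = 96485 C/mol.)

The Cr³⁺/Cr couple has the higher reduction potential and acts as the cathode, so E°_cell = -0.74 − (-1.18) = 0.44 V.
Balancing electrons gives n = 6; the reaction quotient is Q = [Mn²⁺]^3/[Cr³⁺]^2 = 2.5 × 10^-10.
E = E° − (RT/nF) ln Q = 0.44 − (8.314×363)/(6×96485) × (-22.110) = 0.440 + 0.115 = 0.555 V.

0.555 V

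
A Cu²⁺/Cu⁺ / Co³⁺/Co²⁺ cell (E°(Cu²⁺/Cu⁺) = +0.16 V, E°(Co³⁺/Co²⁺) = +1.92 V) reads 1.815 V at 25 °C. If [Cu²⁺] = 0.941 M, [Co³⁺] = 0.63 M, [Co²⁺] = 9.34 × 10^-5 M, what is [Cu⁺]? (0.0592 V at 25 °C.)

0.0012 M

From the Nernst equation, log Q = n(E° − E)/0.0592 = 1(1.76 − 1.815)/0.0592 = -0.929, so Q = 0.118.
With Q = [Cu²⁺]·[Co²⁺]/([Cu⁺]·[Co³⁺]) and the known concentrations, [Cu⁺] in the denominator gives [Cu⁺] = 0.0012 M.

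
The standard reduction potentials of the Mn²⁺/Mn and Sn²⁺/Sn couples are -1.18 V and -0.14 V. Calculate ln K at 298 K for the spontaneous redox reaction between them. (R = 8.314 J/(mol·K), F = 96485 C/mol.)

E°_cell = -0.14 − (-1.18) = 1.04 V, with n = 2 electrons transferred.
At equilibrium E = 0, so the Nernst equation gives ln K = nFE°/RT = (2)(96485)(1.04)/((8.314)(298)) = 81.00.

ln K = 81.0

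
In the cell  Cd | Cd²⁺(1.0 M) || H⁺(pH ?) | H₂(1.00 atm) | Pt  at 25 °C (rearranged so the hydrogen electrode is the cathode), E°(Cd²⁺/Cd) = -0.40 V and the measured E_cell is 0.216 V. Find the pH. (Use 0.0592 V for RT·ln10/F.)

E°_cell = 0.40 V and n = 2.
log Q = n(E° − E)/0.0592 = 2×(0.40 − 0.216)/0.0592 = 6.216.
With Q = [Cd²⁺]·P(H₂) / [H⁺]^2, solving for [H⁺] gives log[H⁺] = -3.108, so pH = 3.11.

pH = 3.11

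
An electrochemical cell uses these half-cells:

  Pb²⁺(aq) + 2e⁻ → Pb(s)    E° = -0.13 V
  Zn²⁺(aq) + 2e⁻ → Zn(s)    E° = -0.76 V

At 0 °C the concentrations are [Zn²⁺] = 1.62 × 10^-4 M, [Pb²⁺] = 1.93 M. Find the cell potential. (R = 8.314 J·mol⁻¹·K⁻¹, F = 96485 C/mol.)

The Pb²⁺/Pb couple has the higher reduction potential and acts as the cathode, so E°_cell = -0.13 − (-0.76) = 0.63 V.
Balancing electrons gives n = 2; the reaction quotient is Q = [Zn²⁺]/[Pb²⁺] = 8.39 × 10^-5.
E = E° − (RT/nF) ln Q = 0.63 − (8.314×273)/(2×96485) × (-9.385) = 0.630 + 0.110 = 0.740 V.

0.740 V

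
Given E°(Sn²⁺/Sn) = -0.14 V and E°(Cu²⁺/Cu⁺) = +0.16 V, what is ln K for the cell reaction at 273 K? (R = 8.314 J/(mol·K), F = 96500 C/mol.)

E°_cell = +0.16 − (-0.14) = 0.30 V, with n = 2 electrons transferred.
At equilibrium E = 0, so the Nernst equation gives ln K = nFE°/RT = (2)(96500)(0.30)/((8.314)(273)) = 25.51.

ln K = 25.5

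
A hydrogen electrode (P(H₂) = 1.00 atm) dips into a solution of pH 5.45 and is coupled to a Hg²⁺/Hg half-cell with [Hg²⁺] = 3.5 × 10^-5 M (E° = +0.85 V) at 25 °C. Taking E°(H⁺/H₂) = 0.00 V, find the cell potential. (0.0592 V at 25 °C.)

1.04 V

The Hg²⁺/Hg couple is the cathode, so E°_cell = 0.85 V; n = 2.
[H⁺] = 10^(−5.45) = 3.5 × 10^-6 M, and Q = [H⁺]^2 / ([Hg²⁺]·P(H₂)) = 3.6 × 10^-7.
E = E° − (0.0592/2) log Q = 0.85 − (0.0592/2)(-6.444) = 1.041 V.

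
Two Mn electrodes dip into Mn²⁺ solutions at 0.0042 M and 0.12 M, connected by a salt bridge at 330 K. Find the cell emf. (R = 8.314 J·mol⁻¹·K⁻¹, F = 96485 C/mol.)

Both half-cells are Mn²⁺/Mn, so E°_cell = 0. The concentrated side is the cathode; the cell reaction moves Mn²⁺ from high to low concentration with n = 2.
Q = [Mn²⁺]_dilute/[Mn²⁺]_conc = 0.0042/0.12 = 0.0350.
E = 0 − (RT/nF) ln Q = −((8.314×330)/(2×96485))(-3.352) = 0.0477 V.

0.048 V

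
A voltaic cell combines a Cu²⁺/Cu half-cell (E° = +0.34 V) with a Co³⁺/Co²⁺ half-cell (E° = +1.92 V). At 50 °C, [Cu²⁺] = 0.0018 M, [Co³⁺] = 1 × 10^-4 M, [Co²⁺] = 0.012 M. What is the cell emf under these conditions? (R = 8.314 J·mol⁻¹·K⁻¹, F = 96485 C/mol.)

1.53 V

The Co³⁺/Co²⁺ couple has the higher reduction potential and acts as the cathode, so E°_cell = +1.92 − (+0.34) = 1.58 V.
Balancing electrons gives n = 2; the reaction quotient is Q = [Cu²⁺]·[Co²⁺]^2/[Co³⁺]^2 = 25.9.
E = E° − (RT/nF) ln Q = 1.58 − (8.314×323)/(2×96485) × (3.255) = 1.580 − 0.045 = 1.535 V.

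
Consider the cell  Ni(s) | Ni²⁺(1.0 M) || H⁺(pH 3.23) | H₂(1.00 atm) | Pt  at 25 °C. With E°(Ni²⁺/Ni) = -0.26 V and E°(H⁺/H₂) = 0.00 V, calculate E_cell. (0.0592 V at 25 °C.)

0.069 V

The hydrogen couple is the cathode, so E°_cell = 0.26 V; n = 2.
[H⁺] = 10^(−3.23) = 5.9 × 10^-4 M, and Q = [Ni²⁺]·P(H₂) / [H⁺]^2 = 2.88 × 10^6.
E = E° − (0.0592/2) log Q = 0.26 − (0.0592/2)(6.460) = 0.069 V.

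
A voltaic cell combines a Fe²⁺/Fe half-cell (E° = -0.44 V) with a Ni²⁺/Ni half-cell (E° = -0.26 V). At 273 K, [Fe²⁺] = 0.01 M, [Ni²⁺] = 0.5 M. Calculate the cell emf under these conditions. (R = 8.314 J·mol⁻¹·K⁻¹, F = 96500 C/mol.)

0.226 V

The Ni²⁺/Ni couple has the higher reduction potential and acts as the cathode, so E°_cell = -0.26 − (-0.44) = 0.18 V.
Balancing electrons gives n = 2; the reaction quotient is Q = [Fe²⁺]/[Ni²⁺] = 0.0200.
E = E° − (RT/nF) ln Q = 0.18 − (8.314×273)/(2×96500) × (-3.912) = 0.180 + 0.046 = 0.226 V.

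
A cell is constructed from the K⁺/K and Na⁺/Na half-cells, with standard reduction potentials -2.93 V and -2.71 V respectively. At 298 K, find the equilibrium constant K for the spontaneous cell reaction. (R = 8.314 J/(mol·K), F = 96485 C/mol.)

E°_cell = -2.71 − (-2.93) = 0.22 V, with n = 1 electron transferred.
At equilibrium E = 0, so the Nernst equation gives ln K = nFE°/RT = (1)(96485)(0.22)/((8.314)(298)) = 8.57.
K = e^8.57 = 5300.

5300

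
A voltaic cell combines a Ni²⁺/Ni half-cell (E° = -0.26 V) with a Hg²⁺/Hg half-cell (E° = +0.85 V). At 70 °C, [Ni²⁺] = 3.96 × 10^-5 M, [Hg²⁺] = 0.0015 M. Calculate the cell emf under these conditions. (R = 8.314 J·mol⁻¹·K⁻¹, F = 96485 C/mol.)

1.16 V

The Hg²⁺/Hg couple has the higher reduction potential and acts as the cathode, so E°_cell = +0.85 − (-0.26) = 1.11 V.
Balancing electrons gives n = 2; the reaction quotient is Q = [Ni²⁺]/[Hg²⁺] = 0.0264.
E = E° − (RT/nF) ln Q = 1.11 − (8.314×343)/(2×96485) × (-3.634) = 1.110 + 0.054 = 1.164 V.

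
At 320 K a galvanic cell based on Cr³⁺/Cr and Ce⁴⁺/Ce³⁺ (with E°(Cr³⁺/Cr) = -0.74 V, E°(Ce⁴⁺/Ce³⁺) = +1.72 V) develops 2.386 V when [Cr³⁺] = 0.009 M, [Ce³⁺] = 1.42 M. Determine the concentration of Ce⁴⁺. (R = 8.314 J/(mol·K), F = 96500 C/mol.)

From the Nernst equation, ln Q = nF(E° − E)/RT = 3×96500×(2.46 − 2.386)/(8.314×320) = 8.052, so Q = 3140.
With Q = [Cr³⁺]·[Ce³⁺]^3/[Ce⁴⁺]^3 and the known concentrations, [Ce⁴⁺]^3 in the denominator gives [Ce⁴⁺] = 0.02 M.

0.02 M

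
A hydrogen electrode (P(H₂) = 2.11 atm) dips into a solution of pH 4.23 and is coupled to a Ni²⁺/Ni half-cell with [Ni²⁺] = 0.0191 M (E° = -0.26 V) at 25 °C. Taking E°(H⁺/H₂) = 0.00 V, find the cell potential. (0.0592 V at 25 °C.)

The hydrogen couple is the cathode, so E°_cell = 0.26 V; n = 2.
[H⁺] = 10^(−4.23) = 5.9 × 10^-5 M, and Q = [Ni²⁺]·P(H₂) / [H⁺]^2 = 1.16 × 10^7.
E = E° − (0.0592/2) log Q = 0.26 − (0.0592/2)(7.065) = 0.051 V.

0.051 V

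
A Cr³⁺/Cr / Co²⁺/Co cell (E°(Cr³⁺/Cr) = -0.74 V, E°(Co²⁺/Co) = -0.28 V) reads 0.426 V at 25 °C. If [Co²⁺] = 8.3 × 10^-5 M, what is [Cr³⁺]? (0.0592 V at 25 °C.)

4 × 10^-5 M

From the Nernst equation, log Q = n(E° − E)/0.0592 = 6(0.46 − 0.426)/0.0592 = 3.446, so Q = 2790.
With Q = [Cr³⁺]^2/[Co²⁺]^3 and the known concentrations, [Cr³⁺]^2 in the numerator gives [Cr³⁺] = 4 × 10^-5 M.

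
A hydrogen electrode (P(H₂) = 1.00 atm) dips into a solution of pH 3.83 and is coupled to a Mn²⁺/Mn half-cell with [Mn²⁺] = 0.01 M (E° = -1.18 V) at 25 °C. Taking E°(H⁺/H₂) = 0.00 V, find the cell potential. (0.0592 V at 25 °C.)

The hydrogen couple is the cathode, so E°_cell = 1.18 V; n = 2.
[H⁺] = 10^(−3.83) = 1.5 × 10^-4 M, and Q = [Mn²⁺]·P(H₂) / [H⁺]^2 = 4.57 × 10^5.
E = E° − (0.0592/2) log Q = 1.18 − (0.0592/2)(5.660) = 1.012 V.

1.01 V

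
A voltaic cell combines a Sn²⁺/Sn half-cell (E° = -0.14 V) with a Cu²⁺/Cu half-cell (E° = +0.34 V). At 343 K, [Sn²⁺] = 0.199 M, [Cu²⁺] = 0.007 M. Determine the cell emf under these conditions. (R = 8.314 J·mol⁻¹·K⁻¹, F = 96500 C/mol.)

0.431 V

The Cu²⁺/Cu couple has the higher reduction potential and acts as the cathode, so E°_cell = +0.34 − (-0.14) = 0.48 V.
Balancing electrons gives n = 2; the reaction quotient is Q = [Sn²⁺]/[Cu²⁺] = 28.4.
E = E° − (RT/nF) ln Q = 0.48 − (8.314×343)/(2×96500) × (3.347) = 0.480 − 0.049 = 0.431 V.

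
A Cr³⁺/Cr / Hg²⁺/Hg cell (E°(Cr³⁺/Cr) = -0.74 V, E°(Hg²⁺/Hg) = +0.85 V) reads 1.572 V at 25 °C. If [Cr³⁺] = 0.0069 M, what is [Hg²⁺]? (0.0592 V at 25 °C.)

0.0089 M

From the Nernst equation, log Q = n(E° − E)/0.0592 = 6(1.59 − 1.572)/0.0592 = 1.824, so Q = 66.7.
With Q = [Cr³⁺]^2/[Hg²⁺]^3 and the known concentrations, [Hg²⁺]^3 in the denominator gives [Hg²⁺] = 0.0089 M.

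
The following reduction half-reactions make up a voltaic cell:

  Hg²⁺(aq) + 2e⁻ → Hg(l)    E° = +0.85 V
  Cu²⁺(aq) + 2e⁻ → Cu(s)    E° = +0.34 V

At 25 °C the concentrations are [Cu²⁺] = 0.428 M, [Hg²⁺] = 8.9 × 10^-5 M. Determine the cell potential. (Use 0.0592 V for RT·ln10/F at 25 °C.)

0.401 V

The Hg²⁺/Hg couple has the higher reduction potential and acts as the cathode, so E°_cell = +0.85 − (+0.34) = 0.51 V.
Balancing electrons gives n = 2; the reaction quotient is Q = [Cu²⁺]/[Hg²⁺] = 4810.
At 25 °C, E = E° − (0.0592/n) log Q = 0.51 − (0.0592/2)(3.682) = 0.510 − 0.109 = 0.401 V.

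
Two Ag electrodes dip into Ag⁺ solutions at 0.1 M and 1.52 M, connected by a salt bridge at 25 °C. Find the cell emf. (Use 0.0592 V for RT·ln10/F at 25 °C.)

Both half-cells are Ag⁺/Ag, so E°_cell = 0. The concentrated side is the cathode; the cell reaction moves Ag⁺ from high to low concentration with n = 1.
Q = [Ag⁺]_dilute/[Ag⁺]_conc = 0.1/1.52 = 0.0658.
E = 0 − (0.0592/1) log Q = −(0.0592/1)(-1.182) = 0.0700 V.

0.070 V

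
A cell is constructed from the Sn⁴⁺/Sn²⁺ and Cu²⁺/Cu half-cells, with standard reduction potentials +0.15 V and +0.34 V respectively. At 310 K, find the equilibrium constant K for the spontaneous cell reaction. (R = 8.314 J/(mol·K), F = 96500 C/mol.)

1.5 × 10^6

E°_cell = +0.34 − (+0.15) = 0.19 V, with n = 2 electrons transferred.
At equilibrium E = 0, so the Nernst equation gives ln K = nFE°/RT = (2)(96500)(0.19)/((8.314)(310)) = 14.23.
K = e^14.23 = 1.5 × 10^6.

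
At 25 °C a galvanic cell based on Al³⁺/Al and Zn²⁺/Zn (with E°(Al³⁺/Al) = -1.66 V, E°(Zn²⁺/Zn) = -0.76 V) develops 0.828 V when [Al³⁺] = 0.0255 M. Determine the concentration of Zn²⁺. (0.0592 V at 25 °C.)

3.2 × 10^-4 M

From the Nernst equation, log Q = n(E° − E)/0.0592 = 6(0.90 − 0.828)/0.0592 = 7.297, so Q = 1.98 × 10^7.
With Q = [Al³⁺]^2/[Zn²⁺]^3 and the known concentrations, [Zn²⁺]^3 in the denominator gives [Zn²⁺] = 3.2 × 10^-4 M.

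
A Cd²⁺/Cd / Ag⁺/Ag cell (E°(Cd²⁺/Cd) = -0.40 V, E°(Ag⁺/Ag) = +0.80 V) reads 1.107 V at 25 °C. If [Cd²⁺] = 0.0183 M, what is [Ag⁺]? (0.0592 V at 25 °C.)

From the Nernst equation, log Q = n(E° − E)/0.0592 = 2(1.20 − 1.107)/0.0592 = 3.142, so Q = 1390.
With Q = [Cd²⁺]/[Ag⁺]^2 and the known concentrations, [Ag⁺]^2 in the denominator gives [Ag⁺] = 0.0036 M.

0.0036 M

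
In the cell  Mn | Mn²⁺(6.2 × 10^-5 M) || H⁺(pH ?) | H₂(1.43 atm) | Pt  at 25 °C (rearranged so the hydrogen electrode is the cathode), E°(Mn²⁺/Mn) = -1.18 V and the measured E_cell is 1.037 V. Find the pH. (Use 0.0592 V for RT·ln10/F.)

pH = 4.44

E°_cell = 1.18 V and n = 2.
log Q = n(E° − E)/0.0592 = 2×(1.18 − 1.037)/0.0592 = 4.831.
With Q = [Mn²⁺]·P(H₂) / [H⁺]^2, solving for [H⁺] gives log[H⁺] = -4.442, so pH = 4.44.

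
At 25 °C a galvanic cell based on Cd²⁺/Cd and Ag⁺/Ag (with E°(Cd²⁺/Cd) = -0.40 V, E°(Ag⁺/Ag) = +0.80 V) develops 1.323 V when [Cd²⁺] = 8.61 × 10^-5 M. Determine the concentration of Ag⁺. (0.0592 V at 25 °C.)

From the Nernst equation, log Q = n(E° − E)/0.0592 = 2(1.20 − 1.323)/0.0592 = -4.155, so Q = 6.99 × 10^-5.
With Q = [Cd²⁺]/[Ag⁺]^2 and the known concentrations, [Ag⁺]^2 in the denominator gives [Ag⁺] = 1.1 M.

1.1 M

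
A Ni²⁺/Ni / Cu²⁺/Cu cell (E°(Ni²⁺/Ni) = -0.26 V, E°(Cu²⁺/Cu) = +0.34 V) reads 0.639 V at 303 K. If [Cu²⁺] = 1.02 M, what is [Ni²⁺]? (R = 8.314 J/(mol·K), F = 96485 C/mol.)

0.051 M

From the Nernst equation, ln Q = nF(E° − E)/RT = 2×96485×(0.60 − 0.639)/(8.314×303) = -2.987, so Q = 0.0504.
With Q = [Ni²⁺]/[Cu²⁺] and the known concentrations, [Ni²⁺] in the numerator gives [Ni²⁺] = 0.051 M.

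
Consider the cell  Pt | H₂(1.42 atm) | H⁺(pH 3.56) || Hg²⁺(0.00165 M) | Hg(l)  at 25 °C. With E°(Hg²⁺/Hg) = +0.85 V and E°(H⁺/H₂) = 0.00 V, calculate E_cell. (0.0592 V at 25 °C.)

The Hg²⁺/Hg couple is the cathode, so E°_cell = 0.85 V; n = 2.
[H⁺] = 10^(−3.56) = 2.8 × 10^-4 M, and Q = [H⁺]^2 / ([Hg²⁺]·P(H₂)) = 3.24 × 10^-5.
E = E° − (0.0592/2) log Q = 0.85 − (0.0592/2)(-4.490) = 0.983 V.

0.98 V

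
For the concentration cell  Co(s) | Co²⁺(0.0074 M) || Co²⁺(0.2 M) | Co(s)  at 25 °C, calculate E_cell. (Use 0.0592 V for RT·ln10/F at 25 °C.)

Both half-cells are Co²⁺/Co, so E°_cell = 0. The concentrated side is the cathode; the cell reaction moves Co²⁺ from high to low concentration with n = 2.
Q = [Co²⁺]_dilute/[Co²⁺]_conc = 0.0074/0.2 = 0.0370.
E = 0 − (0.0592/2) log Q = −(0.0592/2)(-1.432) = 0.0424 V.

0.042 V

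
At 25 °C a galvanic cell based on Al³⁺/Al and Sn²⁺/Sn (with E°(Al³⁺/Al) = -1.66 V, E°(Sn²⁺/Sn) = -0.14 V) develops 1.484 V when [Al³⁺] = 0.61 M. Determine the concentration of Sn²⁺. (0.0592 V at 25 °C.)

From the Nernst equation, log Q = n(E° − E)/0.0592 = 6(1.52 − 1.484)/0.0592 = 3.649, so Q = 4450.
With Q = [Al³⁺]^2/[Sn²⁺]^3 and the known concentrations, [Sn²⁺]^3 in the denominator gives [Sn²⁺] = 0.044 M.

0.044 M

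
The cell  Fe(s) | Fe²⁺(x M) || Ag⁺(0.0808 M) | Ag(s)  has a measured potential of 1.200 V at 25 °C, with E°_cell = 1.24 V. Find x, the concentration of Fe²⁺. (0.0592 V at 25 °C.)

0.15 M

From the Nernst equation, log Q = n(E° − E)/0.0592 = 2(1.24 − 1.200)/0.0592 = 1.351, so Q = 22.5.
With Q = [Fe²⁺]/[Ag⁺]^2 and the known concentrations, [Fe²⁺] in the numerator gives [Fe²⁺] = 0.15 M.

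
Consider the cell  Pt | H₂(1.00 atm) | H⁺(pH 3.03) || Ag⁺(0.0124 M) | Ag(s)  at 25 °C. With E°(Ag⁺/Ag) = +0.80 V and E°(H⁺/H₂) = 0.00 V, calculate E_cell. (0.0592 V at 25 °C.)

The Ag⁺/Ag couple is the cathode, so E°_cell = 0.80 V; n = 2.
[H⁺] = 10^(−3.03) = 9.3 × 10^-4 M, and Q = [H⁺]^2 / ([Ag⁺]^2·P(H₂)) = 0.00566.
E = E° − (0.0592/2) log Q = 0.80 − (0.0592/2)(-2.247) = 0.867 V.

0.87 V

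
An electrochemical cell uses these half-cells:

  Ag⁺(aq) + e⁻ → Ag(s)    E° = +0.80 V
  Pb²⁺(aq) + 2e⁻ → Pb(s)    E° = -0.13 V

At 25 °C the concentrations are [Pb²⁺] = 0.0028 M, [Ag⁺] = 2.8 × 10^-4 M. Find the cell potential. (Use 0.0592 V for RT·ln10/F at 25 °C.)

The Ag⁺/Ag couple has the higher reduction potential and acts as the cathode, so E°_cell = +0.80 − (-0.13) = 0.93 V.
Balancing electrons gives n = 2; the reaction quotient is Q = [Pb²⁺]/[Ag⁺]^2 = 3.57 × 10^4.
At 25 °C, E = E° − (0.0592/n) log Q = 0.93 − (0.0592/2)(4.553) = 0.930 − 0.135 = 0.795 V.

0.795 V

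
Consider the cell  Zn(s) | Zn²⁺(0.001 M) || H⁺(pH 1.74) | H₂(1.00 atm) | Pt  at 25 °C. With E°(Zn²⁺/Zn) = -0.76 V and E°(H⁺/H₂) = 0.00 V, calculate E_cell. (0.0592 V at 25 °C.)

The hydrogen couple is the cathode, so E°_cell = 0.76 V; n = 2.
[H⁺] = 10^(−1.74) = 0.018 M, and Q = [Zn²⁺]·P(H₂) / [H⁺]^2 = 3.02.
E = E° − (0.0592/2) log Q = 0.76 − (0.0592/2)(0.480) = 0.746 V.

0.75 V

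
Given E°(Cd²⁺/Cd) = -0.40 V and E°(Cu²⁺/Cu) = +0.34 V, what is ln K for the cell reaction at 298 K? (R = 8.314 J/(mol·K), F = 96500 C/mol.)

ln K = 57.6

E°_cell = +0.34 − (-0.40) = 0.74 V, with n = 2 electrons transferred.
At equilibrium E = 0, so the Nernst equation gives ln K = nFE°/RT = (2)(96500)(0.74)/((8.314)(298)) = 57.65.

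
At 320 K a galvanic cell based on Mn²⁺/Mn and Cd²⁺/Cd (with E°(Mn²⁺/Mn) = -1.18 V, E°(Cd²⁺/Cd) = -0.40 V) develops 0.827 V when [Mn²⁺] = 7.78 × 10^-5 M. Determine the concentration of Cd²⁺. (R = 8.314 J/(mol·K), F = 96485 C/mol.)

0.0024 M

From the Nernst equation, ln Q = nF(E° − E)/RT = 2×96485×(0.78 − 0.827)/(8.314×320) = -3.409, so Q = 0.0331.
With Q = [Mn²⁺]/[Cd²⁺] and the known concentrations, [Cd²⁺] in the denominator gives [Cd²⁺] = 0.0024 M.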